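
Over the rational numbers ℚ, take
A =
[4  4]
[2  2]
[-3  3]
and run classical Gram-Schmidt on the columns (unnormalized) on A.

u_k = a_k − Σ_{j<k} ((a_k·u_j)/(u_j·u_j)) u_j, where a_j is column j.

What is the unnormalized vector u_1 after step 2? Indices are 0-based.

Step 1: u_0 = a_0 = (4, 2, -3).
Step 2: u_1 = a_1 − (11/29)·u_0 = (72/29, 36/29, 120/29).

u_1 = (72/29, 36/29, 120/29)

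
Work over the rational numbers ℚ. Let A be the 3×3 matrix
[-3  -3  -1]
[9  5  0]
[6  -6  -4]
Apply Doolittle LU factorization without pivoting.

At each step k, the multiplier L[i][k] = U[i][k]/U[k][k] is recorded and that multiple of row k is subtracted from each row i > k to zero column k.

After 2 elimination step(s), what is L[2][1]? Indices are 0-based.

[col 0] pivot -3
  R1 -= -3*R0 → (0, -4, -3)  (L[1][0] := -3)
  R2 -= -2*R0 → (0, -12, -6)  (L[2][0] := -2)
[col 1] pivot -4
  R2 -= 3*R1 → (0, 0, 3)  (L[2][1] := 3)

L[2][1] = 3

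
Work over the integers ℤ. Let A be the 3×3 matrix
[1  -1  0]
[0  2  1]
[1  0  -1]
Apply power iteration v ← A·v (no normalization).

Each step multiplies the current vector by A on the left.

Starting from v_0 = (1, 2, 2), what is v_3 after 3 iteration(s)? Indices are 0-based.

v_0 = (1, 2, 2).
v_1 = A·v_0 = (-1, 6, -1).
v_2 = A·v_1 = (-7, 11, 0).
v_3 = A·v_2 = (-18, 22, -7).

v_3 = (-18, 22, -7)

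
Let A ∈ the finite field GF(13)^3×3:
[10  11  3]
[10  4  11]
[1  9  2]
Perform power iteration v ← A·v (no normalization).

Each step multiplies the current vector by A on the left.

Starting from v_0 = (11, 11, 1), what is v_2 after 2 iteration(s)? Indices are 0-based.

v_0 = (11, 11, 1).
v_1 = A·v_0 = (0, 9, 8).
v_2 = A·v_1 = (6, 7, 6).

v_2 = (6, 7, 6)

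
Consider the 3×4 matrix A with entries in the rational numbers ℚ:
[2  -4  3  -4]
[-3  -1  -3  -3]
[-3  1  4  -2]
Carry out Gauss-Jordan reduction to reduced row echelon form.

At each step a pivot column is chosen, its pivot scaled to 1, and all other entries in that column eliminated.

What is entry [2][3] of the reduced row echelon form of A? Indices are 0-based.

pivot(0,0)=2: scale R0 → (1, -2, 3/2, -2)
  clear (1,0): R1 −= (-3)R0 → (0, -7, 3/2, -9)
  clear (2,0): R2 −= (-3)R0 → (0, -5, 17/2, -8)
pivot(1,1)=-7: scale R1 → (0, 1, -3/14, 9/7)
  clear (0,1): R0 −= (-2)R1 → (1, 0, 15/14, 4/7)
  clear (2,1): R2 −= (-5)R1 → (0, 0, 52/7, -11/7)
pivot(2,2)=52/7: scale R2 → (0, 0, 1, -11/52)
  clear (0,2): R0 −= (15/14)R2 → (1, 0, 0, 83/104)
  clear (1,2): R1 −= (-3/14)R2 → (0, 1, 0, 129/104)

M[2][3] = -11/52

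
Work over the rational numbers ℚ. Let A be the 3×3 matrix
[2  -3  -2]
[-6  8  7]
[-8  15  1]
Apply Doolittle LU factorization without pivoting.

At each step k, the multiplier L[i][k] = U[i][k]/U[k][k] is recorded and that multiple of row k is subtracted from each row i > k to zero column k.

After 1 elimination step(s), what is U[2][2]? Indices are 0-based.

U[2][2] = -7

k=0: U[0][0]=2
  eliminate (1,0): mult=-3, new row 1: (0, -1, 1); set L[1][0]=-3
  eliminate (2,0): mult=-4, new row 2: (0, 3, -7); set L[2][0]=-4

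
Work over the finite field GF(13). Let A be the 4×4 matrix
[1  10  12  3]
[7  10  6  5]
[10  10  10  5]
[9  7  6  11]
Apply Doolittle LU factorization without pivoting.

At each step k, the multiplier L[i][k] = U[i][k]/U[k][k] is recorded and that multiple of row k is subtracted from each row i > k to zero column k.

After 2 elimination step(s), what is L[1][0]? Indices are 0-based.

L[1][0] = 7

[col 0] pivot 1
  R1 -= 7*R0 → (0, 5, 0, 10)  (L[1][0] := 7)
  R2 -= 10*R0 → (0, 1, 7, 1)  (L[2][0] := 10)
  R3 -= 9*R0 → (0, 8, 2, 10)  (L[3][0] := 9)
[col 1] pivot 5
  R2 -= 8*R1 → (0, 0, 7, 12)  (L[2][1] := 8)
  R3 -= 12*R1 → (0, 0, 2, 7)  (L[3][1] := 12)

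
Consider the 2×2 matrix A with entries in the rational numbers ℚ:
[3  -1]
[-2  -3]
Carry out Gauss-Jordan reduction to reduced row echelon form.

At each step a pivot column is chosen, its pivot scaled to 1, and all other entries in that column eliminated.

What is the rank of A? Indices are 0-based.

[1] R0 /= 3  ⇒  (1, -1/3)
     R1 -= -2·R0  ⇒  (0, -11/3)
[2] R1 /= -11/3  ⇒  (0, 1)
     R0 -= -1/3·R1  ⇒  (1, 0)

rank = 2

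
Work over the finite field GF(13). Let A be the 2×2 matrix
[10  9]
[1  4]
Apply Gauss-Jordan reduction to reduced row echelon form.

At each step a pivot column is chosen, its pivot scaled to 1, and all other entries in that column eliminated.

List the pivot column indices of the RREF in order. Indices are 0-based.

pivot(0,0)=10: scale R0 → (1, 10)
  clear (1,0): R1 −= (1)R0 → (0, 7)
pivot(1,1)=7: scale R1 → (0, 1)
  clear (0,1): R0 −= (10)R1 → (1, 0)

pivot columns: 0, 1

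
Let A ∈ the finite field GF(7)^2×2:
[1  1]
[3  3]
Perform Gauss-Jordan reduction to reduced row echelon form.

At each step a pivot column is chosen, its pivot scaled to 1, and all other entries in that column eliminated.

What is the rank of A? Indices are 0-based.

rank = 1

step 1: normalize row 0 (÷1) = (1, 1)
  row 1: subtract 3×row0 = (0, 0)
skip col 1 (zero from row 1)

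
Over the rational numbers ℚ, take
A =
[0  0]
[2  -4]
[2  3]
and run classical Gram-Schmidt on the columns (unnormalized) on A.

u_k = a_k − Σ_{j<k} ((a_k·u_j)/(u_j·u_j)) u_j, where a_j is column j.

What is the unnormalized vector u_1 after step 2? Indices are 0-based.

u_1 = (0, -7/2, 7/2)

Step 1: u_0 = a_0 = (0, 2, 2).
Step 2: u_1 = a_1 − (-1/4)·u_0 = (0, -7/2, 7/2).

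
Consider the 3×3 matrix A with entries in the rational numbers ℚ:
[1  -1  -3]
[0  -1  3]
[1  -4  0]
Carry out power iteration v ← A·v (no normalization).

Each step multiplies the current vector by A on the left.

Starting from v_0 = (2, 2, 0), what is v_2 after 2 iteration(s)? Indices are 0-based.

v_2 = (20, -16, 8)

v_0 = (2, 2, 0).
v_1 = A·v_0 = (0, -2, -6).
v_2 = A·v_1 = (20, -16, 8).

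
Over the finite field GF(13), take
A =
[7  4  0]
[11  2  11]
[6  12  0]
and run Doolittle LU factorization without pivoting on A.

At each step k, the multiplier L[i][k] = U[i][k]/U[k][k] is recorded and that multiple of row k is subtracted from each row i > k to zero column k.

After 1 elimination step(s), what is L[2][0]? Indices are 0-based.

L[2][0] = 12

[col 0] pivot 7
  R1 -= 9*R0 → (0, 5, 11)  (L[1][0] := 9)
  R2 -= 12*R0 → (0, 3, 0)  (L[2][0] := 12)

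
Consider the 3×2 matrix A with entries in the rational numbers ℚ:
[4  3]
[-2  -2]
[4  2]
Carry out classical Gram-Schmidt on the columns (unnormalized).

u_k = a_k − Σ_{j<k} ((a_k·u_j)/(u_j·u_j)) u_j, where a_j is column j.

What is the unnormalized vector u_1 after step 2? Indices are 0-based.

u_1 = (1/3, -2/3, -2/3)

Step 1: u_0 = a_0 = (4, -2, 4).
Step 2: u_1 = a_1 − (2/3)·u_0 = (1/3, -2/3, -2/3).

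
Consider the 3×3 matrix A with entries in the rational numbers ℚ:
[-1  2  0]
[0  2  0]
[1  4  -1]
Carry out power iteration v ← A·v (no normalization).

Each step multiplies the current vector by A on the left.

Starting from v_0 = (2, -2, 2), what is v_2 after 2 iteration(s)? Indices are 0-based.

v_2 = (-2, -8, -14)

v_0 = (2, -2, 2).
v_1 = A·v_0 = (-6, -4, -8).
v_2 = A·v_1 = (-2, -8, -14).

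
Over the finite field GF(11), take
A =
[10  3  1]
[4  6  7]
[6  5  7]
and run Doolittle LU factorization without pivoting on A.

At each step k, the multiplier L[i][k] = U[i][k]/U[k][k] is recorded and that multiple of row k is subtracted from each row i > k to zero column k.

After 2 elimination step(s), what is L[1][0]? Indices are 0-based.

k=0: U[0][0]=10
  eliminate (1,0): mult=7, new row 1: (0, 7, 0); set L[1][0]=7
  eliminate (2,0): mult=5, new row 2: (0, 1, 2); set L[2][0]=5
k=1: U[1][1]=7
  eliminate (2,1): mult=8, new row 2: (0, 0, 2); set L[2][1]=8

L[1][0] = 7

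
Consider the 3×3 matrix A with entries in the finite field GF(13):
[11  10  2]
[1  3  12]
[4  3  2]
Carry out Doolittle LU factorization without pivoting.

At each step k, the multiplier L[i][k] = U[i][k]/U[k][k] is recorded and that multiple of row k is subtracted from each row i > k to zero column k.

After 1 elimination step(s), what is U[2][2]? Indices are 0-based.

Step 1: pivot at (0,0) is 11.
  row1 ← row1 − (6)·row0  ⇒  L[1][0]=6, U row1=(0, 8, 0)
  row2 ← row2 − (11)·row0  ⇒  L[2][0]=11, U row2=(0, 10, 6)

U[2][2] = 6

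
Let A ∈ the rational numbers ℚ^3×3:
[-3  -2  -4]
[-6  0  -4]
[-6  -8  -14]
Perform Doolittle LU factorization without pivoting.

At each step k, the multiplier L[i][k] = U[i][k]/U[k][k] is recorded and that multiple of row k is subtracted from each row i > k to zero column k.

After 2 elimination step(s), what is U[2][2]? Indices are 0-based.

U[2][2] = -2

k=0: U[0][0]=-3
  eliminate (1,0): mult=2, new row 1: (0, 4, 4); set L[1][0]=2
  eliminate (2,0): mult=2, new row 2: (0, -4, -6); set L[2][0]=2
k=1: U[1][1]=4
  eliminate (2,1): mult=-1, new row 2: (0, 0, -2); set L[2][1]=-1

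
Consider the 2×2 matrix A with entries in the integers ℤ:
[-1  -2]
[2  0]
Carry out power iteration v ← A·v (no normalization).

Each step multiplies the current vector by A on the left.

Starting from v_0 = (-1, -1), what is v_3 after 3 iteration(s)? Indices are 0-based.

v_3 = (-13, 2)

v_0 = (-1, -1).
v_1 = A·v_0 = (3, -2).
v_2 = A·v_1 = (1, 6).
v_3 = A·v_2 = (-13, 2).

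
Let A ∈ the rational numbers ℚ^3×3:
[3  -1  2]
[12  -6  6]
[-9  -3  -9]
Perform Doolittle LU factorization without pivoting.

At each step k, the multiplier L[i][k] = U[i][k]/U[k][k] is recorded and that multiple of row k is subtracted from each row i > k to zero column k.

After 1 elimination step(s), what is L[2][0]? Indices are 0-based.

L[2][0] = -3

Step 1: pivot at (0,0) is 3.
  row1 ← row1 − (4)·row0  ⇒  L[1][0]=4, U row1=(0, -2, -2)
  row2 ← row2 − (-3)·row0  ⇒  L[2][0]=-3, U row2=(0, -6, -3)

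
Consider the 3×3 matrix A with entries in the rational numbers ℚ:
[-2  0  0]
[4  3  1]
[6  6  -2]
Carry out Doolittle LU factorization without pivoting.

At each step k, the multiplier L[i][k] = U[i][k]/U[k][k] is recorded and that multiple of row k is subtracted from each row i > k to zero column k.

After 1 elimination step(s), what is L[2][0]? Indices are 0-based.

L[2][0] = -3

[col 0] pivot -2
  R1 -= -2*R0 → (0, 3, 1)  (L[1][0] := -2)
  R2 -= -3*R0 → (0, 6, -2)  (L[2][0] := -3)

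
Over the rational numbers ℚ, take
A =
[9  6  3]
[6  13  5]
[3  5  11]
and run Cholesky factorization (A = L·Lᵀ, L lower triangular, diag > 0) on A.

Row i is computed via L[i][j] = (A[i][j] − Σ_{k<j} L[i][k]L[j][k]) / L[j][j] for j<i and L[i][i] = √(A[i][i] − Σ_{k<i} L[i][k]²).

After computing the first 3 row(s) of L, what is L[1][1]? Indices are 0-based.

L[1][1] = 3

Step 1: L[0][0] = √(9) = 3.
  L[1][0] = (6) / L[0][0] = 2.
Step 2: L[1][1] = √(9) = 3.
  L[2][0] = (3) / L[0][0] = 1.
  L[2][1] = (3) / L[1][1] = 1.
Step 3: L[2][2] = √(9) = 3.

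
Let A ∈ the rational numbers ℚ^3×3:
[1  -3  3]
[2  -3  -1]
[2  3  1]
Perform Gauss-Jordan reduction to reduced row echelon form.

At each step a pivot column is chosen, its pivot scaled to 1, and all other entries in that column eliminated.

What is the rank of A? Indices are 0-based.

[1] R0 /= 1  ⇒  (1, -3, 3)
     R1 -= 2·R0  ⇒  (0, 3, -7)
     R2 -= 2·R0  ⇒  (0, 9, -5)
[2] R1 /= 3  ⇒  (0, 1, -7/3)
     R0 -= -3·R1  ⇒  (1, 0, -4)
     R2 -= 9·R1  ⇒  (0, 0, 16)
[3] R2 /= 16  ⇒  (0, 0, 1)
     R0 -= -4·R2  ⇒  (1, 0, 0)
     R1 -= -7/3·R2  ⇒  (0, 1, 0)

rank = 3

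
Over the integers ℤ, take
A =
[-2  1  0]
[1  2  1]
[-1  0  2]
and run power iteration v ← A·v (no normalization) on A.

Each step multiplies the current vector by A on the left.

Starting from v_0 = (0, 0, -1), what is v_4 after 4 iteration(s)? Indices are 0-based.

v_4 = (-9, -35, -12)

v_0 = (0, 0, -1).
v_1 = A·v_0 = (0, -1, -2).
v_2 = A·v_1 = (-1, -4, -4).
v_3 = A·v_2 = (-2, -13, -7).
v_4 = A·v_3 = (-9, -35, -12).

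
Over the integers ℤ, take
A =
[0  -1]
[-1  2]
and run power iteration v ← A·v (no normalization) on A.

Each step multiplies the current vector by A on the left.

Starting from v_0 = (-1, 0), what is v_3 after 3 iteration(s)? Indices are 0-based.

v_0 = (-1, 0).
v_1 = A·v_0 = (0, 1).
v_2 = A·v_1 = (-1, 2).
v_3 = A·v_2 = (-2, 5).

v_3 = (-2, 5)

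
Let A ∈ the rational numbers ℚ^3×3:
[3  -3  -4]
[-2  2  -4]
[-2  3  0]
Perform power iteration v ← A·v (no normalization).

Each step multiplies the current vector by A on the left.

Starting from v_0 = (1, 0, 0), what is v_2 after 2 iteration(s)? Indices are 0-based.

v_0 = (1, 0, 0).
v_1 = A·v_0 = (3, -2, -2).
v_2 = A·v_1 = (23, -2, -12).

v_2 = (23, -2, -12)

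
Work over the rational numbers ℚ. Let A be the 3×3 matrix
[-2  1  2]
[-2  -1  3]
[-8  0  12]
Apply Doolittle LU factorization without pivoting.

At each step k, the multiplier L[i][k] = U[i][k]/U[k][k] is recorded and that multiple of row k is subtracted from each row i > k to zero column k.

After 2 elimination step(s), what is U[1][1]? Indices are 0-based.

[col 0] pivot -2
  R1 -= 1*R0 → (0, -2, 1)  (L[1][0] := 1)
  R2 -= 4*R0 → (0, -4, 4)  (L[2][0] := 4)
[col 1] pivot -2
  R2 -= 2*R1 → (0, 0, 2)  (L[2][1] := 2)

U[1][1] = -2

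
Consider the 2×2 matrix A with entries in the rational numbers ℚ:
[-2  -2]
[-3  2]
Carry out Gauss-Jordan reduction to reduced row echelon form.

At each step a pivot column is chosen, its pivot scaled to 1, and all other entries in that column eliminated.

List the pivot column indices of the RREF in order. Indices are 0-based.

[1] R0 /= -2  ⇒  (1, 1)
     R1 -= -3·R0  ⇒  (0, 5)
[2] R1 /= 5  ⇒  (0, 1)
     R0 -= 1·R1  ⇒  (1, 0)

pivot columns: 0, 1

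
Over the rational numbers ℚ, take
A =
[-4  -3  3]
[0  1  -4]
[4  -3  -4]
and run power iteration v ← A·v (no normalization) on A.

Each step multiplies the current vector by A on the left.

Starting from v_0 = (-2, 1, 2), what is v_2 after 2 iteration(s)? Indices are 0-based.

v_0 = (-2, 1, 2).
v_1 = A·v_0 = (11, -7, -19).
v_2 = A·v_1 = (-80, 69, 141).

v_2 = (-80, 69, 141)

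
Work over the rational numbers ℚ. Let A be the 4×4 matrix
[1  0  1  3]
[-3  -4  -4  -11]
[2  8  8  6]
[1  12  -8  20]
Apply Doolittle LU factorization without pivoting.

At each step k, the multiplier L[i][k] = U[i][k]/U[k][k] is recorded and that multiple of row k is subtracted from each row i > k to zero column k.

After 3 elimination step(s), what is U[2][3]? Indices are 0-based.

U[2][3] = -4

[col 0] pivot 1
  R1 -= -3*R0 → (0, -4, -1, -2)  (L[1][0] := -3)
  R2 -= 2*R0 → (0, 8, 6, 0)  (L[2][0] := 2)
  R3 -= 1*R0 → (0, 12, -9, 17)  (L[3][0] := 1)
[col 1] pivot -4
  R2 -= -2*R1 → (0, 0, 4, -4)  (L[2][1] := -2)
  R3 -= -3*R1 → (0, 0, -12, 11)  (L[3][1] := -3)
[col 2] pivot 4
  R3 -= -3*R2 → (0, 0, 0, -1)  (L[3][2] := -3)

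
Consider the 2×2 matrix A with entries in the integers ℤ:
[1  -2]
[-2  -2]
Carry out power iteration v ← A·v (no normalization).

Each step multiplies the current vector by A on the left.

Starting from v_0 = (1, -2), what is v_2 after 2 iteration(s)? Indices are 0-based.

v_0 = (1, -2).
v_1 = A·v_0 = (5, 2).
v_2 = A·v_1 = (1, -14).

v_2 = (1, -14)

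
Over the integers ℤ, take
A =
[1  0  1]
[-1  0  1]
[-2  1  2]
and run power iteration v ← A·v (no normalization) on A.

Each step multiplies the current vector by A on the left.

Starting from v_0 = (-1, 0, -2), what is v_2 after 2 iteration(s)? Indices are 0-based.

v_0 = (-1, 0, -2).
v_1 = A·v_0 = (-3, -1, -2).
v_2 = A·v_1 = (-5, 1, 1).

v_2 = (-5, 1, 1)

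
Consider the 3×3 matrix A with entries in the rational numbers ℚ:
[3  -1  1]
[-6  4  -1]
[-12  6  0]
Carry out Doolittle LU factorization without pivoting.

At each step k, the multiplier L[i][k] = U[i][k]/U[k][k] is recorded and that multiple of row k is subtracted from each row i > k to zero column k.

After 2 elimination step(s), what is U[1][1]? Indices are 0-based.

U[1][1] = 2

[col 0] pivot 3
  R1 -= -2*R0 → (0, 2, 1)  (L[1][0] := -2)
  R2 -= -4*R0 → (0, 2, 4)  (L[2][0] := -4)
[col 1] pivot 2
  R2 -= 1*R1 → (0, 0, 3)  (L[2][1] := 1)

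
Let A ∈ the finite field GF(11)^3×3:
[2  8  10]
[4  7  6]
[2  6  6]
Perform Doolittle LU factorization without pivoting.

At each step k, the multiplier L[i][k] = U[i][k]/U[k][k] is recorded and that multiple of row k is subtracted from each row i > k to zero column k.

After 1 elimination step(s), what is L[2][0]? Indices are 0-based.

k=0: U[0][0]=2
  eliminate (1,0): mult=2, new row 1: (0, 2, 8); set L[1][0]=2
  eliminate (2,0): mult=1, new row 2: (0, 9, 7); set L[2][0]=1

L[2][0] = 1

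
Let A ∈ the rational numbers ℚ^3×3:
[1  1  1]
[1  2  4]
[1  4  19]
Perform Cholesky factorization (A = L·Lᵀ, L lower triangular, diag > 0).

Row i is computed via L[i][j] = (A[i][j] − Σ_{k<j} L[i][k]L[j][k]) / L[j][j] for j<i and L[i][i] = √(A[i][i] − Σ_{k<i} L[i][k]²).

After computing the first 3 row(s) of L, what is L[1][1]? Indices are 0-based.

L[1][1] = 1

Step 1: L[0][0] = √(1) = 1.
  L[1][0] = (1) / L[0][0] = 1.
Step 2: L[1][1] = √(1) = 1.
  L[2][0] = (1) / L[0][0] = 1.
  L[2][1] = (3) / L[1][1] = 3.
Step 3: L[2][2] = √(9) = 3.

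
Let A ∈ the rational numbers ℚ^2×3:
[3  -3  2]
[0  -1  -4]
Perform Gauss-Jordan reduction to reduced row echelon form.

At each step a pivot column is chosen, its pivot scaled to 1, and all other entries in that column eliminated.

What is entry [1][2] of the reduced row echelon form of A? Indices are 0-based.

M[1][2] = 4

step 1: normalize row 0 (÷3) = (1, -1, 2/3)
step 2: normalize row 1 (÷-1) = (0, 1, 4)
  row 0: subtract -1×row1 = (1, 0, 14/3)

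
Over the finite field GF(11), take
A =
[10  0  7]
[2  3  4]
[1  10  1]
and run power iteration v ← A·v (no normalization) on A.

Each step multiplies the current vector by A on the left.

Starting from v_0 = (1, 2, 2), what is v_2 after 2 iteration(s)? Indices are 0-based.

v_0 = (1, 2, 2).
v_1 = A·v_0 = (2, 5, 1).
v_2 = A·v_1 = (5, 1, 9).

v_2 = (5, 1, 9)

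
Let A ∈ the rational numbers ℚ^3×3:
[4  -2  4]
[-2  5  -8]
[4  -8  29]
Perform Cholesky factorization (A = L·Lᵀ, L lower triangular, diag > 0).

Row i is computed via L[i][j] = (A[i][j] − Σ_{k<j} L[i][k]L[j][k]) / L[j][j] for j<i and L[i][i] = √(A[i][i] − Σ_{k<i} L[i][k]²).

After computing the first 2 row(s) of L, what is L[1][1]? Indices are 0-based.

L[1][1] = 2

Step 1: L[0][0] = √(4) = 2.
  L[1][0] = (-2) / L[0][0] = -1.
Step 2: L[1][1] = √(4) = 2.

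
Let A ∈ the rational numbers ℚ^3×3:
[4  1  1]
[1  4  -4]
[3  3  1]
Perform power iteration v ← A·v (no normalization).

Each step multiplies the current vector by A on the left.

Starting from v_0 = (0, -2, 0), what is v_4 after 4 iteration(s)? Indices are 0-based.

v_4 = (-586, 722, -288)

v_0 = (0, -2, 0).
v_1 = A·v_0 = (-2, -8, -6).
v_2 = A·v_1 = (-22, -10, -36).
v_3 = A·v_2 = (-134, 82, -132).
v_4 = A·v_3 = (-586, 722, -288).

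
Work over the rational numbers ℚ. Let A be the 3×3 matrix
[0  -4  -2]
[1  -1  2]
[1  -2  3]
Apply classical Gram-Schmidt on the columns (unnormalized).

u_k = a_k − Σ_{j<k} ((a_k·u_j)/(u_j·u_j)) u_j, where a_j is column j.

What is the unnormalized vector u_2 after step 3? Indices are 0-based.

Step 1: u_0 = a_0 = (0, 1, 1).
Step 2: u_1 = a_1 − (-3/2)·u_0 = (-4, 1/2, -1/2).
Step 3: u_2 = a_2 − (5/2)·u_0 − (5/11)·u_1 = (-2/11, -8/11, 8/11).

u_2 = (-2/11, -8/11, 8/11)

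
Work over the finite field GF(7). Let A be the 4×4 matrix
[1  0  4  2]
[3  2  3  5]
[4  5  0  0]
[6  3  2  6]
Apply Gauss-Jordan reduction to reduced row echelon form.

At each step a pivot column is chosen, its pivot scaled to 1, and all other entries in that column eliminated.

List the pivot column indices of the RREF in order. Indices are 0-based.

step 1: normalize row 0 (÷1) = (1, 0, 4, 2)
  row 1: subtract 3×row0 = (0, 2, 5, 6)
  row 2: subtract 4×row0 = (0, 5, 5, 6)
  row 3: subtract 6×row0 = (0, 3, 6, 1)
step 2: normalize row 1 (÷2) = (0, 1, 6, 3)
  row 2: subtract 5×row1 = (0, 0, 3, 5)
  row 3: subtract 3×row1 = (0, 0, 2, 6)
step 3: normalize row 2 (÷3) = (0, 0, 1, 4)
  row 0: subtract 4×row2 = (1, 0, 0, 0)
  row 1: subtract 6×row2 = (0, 1, 0, 0)
  row 3: subtract 2×row2 = (0, 0, 0, 5)
step 4: normalize row 3 (÷5) = (0, 0, 0, 1)
  row 2: subtract 4×row3 = (0, 0, 1, 0)

pivot columns: 0, 1, 2, 3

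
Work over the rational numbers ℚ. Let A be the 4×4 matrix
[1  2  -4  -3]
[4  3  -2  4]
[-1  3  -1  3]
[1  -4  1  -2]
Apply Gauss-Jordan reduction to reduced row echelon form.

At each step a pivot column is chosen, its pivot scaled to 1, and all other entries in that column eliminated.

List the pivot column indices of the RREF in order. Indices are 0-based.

pivot columns: 0, 1, 2, 3

pivot(0,0)=1: scale R0 → (1, 2, -4, -3)
  clear (1,0): R1 −= (4)R0 → (0, -5, 14, 16)
  clear (2,0): R2 −= (-1)R0 → (0, 5, -5, 0)
  clear (3,0): R3 −= (1)R0 → (0, -6, 5, 1)
pivot(1,1)=-5: scale R1 → (0, 1, -14/5, -16/5)
  clear (0,1): R0 −= (2)R1 → (1, 0, 8/5, 17/5)
  clear (2,1): R2 −= (5)R1 → (0, 0, 9, 16)
  clear (3,1): R3 −= (-6)R1 → (0, 0, -59/5, -91/5)
pivot(2,2)=9: scale R2 → (0, 0, 1, 16/9)
  clear (0,2): R0 −= (8/5)R2 → (1, 0, 0, 5/9)
  clear (1,2): R1 −= (-14/5)R2 → (0, 1, 0, 16/9)
  clear (3,2): R3 −= (-59/5)R2 → (0, 0, 0, 25/9)
pivot(3,3)=25/9: scale R3 → (0, 0, 0, 1)
  clear (0,3): R0 −= (5/9)R3 → (1, 0, 0, 0)
  clear (1,3): R1 −= (16/9)R3 → (0, 1, 0, 0)
  clear (2,3): R2 −= (16/9)R3 → (0, 0, 1, 0)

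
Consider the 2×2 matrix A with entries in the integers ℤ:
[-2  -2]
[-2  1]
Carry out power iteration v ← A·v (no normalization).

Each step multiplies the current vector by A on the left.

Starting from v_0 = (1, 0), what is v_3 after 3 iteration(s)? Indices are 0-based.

v_0 = (1, 0).
v_1 = A·v_0 = (-2, -2).
v_2 = A·v_1 = (8, 2).
v_3 = A·v_2 = (-20, -14).

v_3 = (-20, -14)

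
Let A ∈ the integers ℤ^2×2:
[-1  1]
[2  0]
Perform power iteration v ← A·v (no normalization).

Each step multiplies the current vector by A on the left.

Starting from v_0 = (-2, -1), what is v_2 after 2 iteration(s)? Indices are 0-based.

v_0 = (-2, -1).
v_1 = A·v_0 = (1, -4).
v_2 = A·v_1 = (-5, 2).

v_2 = (-5, 2)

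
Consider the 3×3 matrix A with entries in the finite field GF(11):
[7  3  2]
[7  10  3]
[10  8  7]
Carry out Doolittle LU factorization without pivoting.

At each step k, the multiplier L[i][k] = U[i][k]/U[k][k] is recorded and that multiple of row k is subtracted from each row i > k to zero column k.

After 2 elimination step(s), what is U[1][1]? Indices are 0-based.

k=0: U[0][0]=7
  eliminate (1,0): mult=1, new row 1: (0, 7, 1); set L[1][0]=1
  eliminate (2,0): mult=3, new row 2: (0, 10, 1); set L[2][0]=3
k=1: U[1][1]=7
  eliminate (2,1): mult=3, new row 2: (0, 0, 9); set L[2][1]=3

U[1][1] = 7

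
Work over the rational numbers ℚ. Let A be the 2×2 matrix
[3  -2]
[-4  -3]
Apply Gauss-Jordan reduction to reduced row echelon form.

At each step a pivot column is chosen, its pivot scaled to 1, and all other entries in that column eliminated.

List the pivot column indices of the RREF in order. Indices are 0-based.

step 1: normalize row 0 (÷3) = (1, -2/3)
  row 1: subtract -4×row0 = (0, -17/3)
step 2: normalize row 1 (÷-17/3) = (0, 1)
  row 0: subtract -2/3×row1 = (1, 0)

pivot columns: 0, 1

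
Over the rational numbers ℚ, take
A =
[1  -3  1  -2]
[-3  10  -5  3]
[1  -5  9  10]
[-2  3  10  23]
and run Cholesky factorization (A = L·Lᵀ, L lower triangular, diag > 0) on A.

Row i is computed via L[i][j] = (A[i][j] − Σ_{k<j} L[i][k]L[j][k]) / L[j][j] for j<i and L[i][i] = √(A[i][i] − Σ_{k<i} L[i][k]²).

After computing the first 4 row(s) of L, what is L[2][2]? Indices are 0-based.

L[2][2] = 2

Step 1: L[0][0] = √(1) = 1.
  L[1][0] = (-3) / L[0][0] = -3.
Step 2: L[1][1] = √(1) = 1.
  L[2][0] = (1) / L[0][0] = 1.
  L[2][1] = (-2) / L[1][1] = -2.
Step 3: L[2][2] = √(4) = 2.
  L[3][0] = (-2) / L[0][0] = -2.
  L[3][1] = (-3) / L[1][1] = -3.
  L[3][2] = (6) / L[2][2] = 3.
Step 4: L[3][3] = √(1) = 1.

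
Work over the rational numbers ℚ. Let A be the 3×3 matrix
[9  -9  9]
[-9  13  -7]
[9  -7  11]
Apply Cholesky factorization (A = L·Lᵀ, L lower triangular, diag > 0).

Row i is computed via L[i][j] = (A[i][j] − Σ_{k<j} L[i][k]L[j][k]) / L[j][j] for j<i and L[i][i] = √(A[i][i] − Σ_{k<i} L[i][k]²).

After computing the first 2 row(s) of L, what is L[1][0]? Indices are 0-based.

L[1][0] = -3

Step 1: L[0][0] = √(9) = 3.
  L[1][0] = (-9) / L[0][0] = -3.
Step 2: L[1][1] = √(4) = 2.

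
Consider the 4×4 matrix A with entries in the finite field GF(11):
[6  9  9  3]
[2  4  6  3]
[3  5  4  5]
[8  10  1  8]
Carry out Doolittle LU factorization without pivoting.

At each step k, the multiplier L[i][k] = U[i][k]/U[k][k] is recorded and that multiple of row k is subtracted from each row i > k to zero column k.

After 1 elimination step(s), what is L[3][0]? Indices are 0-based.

L[3][0] = 5

Step 1: pivot at (0,0) is 6.
  row1 ← row1 − (4)·row0  ⇒  L[1][0]=4, U row1=(0, 1, 3, 2)
  row2 ← row2 − (6)·row0  ⇒  L[2][0]=6, U row2=(0, 6, 5, 9)
  row3 ← row3 − (5)·row0  ⇒  L[3][0]=5, U row3=(0, 9, 0, 4)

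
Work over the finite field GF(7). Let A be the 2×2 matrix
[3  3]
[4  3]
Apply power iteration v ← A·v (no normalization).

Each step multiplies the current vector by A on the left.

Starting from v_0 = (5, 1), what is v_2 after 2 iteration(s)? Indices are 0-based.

v_0 = (5, 1).
v_1 = A·v_0 = (4, 2).
v_2 = A·v_1 = (4, 1).

v_2 = (4, 1)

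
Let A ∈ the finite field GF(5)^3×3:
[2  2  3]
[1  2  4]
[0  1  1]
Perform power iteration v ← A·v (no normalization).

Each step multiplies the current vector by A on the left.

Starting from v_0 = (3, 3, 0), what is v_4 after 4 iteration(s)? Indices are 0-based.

v_0 = (3, 3, 0).
v_1 = A·v_0 = (2, 4, 3).
v_2 = A·v_1 = (1, 2, 2).
v_3 = A·v_2 = (2, 3, 4).
v_4 = A·v_3 = (2, 4, 2).

v_4 = (2, 4, 2)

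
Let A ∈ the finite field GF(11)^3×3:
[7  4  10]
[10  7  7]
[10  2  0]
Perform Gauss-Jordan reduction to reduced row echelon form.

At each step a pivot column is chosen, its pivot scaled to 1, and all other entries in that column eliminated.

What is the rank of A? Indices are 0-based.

pivot(0,0)=7: scale R0 → (1, 10, 3)
  clear (1,0): R1 −= (10)R0 → (0, 6, 10)
  clear (2,0): R2 −= (10)R0 → (0, 1, 3)
pivot(1,1)=6: scale R1 → (0, 1, 9)
  clear (0,1): R0 −= (10)R1 → (1, 0, 1)
  clear (2,1): R2 −= (1)R1 → (0, 0, 5)
pivot(2,2)=5: scale R2 → (0, 0, 1)
  clear (0,2): R0 −= (1)R2 → (1, 0, 0)
  clear (1,2): R1 −= (9)R2 → (0, 1, 0)

rank = 3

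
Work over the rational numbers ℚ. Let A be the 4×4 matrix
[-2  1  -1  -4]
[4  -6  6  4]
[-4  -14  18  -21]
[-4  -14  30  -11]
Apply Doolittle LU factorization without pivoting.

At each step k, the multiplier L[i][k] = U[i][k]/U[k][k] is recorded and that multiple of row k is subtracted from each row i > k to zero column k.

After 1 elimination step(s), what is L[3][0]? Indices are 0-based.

L[3][0] = 2

Step 1: pivot at (0,0) is -2.
  row1 ← row1 − (-2)·row0  ⇒  L[1][0]=-2, U row1=(0, -4, 4, -4)
  row2 ← row2 − (2)·row0  ⇒  L[2][0]=2, U row2=(0, -16, 20, -13)
  row3 ← row3 − (2)·row0  ⇒  L[3][0]=2, U row3=(0, -16, 32, -3)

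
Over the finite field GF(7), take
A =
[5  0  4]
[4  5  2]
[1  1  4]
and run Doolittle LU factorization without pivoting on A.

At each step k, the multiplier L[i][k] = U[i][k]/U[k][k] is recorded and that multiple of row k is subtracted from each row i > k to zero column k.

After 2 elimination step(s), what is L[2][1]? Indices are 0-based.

Step 1: pivot at (0,0) is 5.
  row1 ← row1 − (5)·row0  ⇒  L[1][0]=5, U row1=(0, 5, 3)
  row2 ← row2 − (3)·row0  ⇒  L[2][0]=3, U row2=(0, 1, 6)
Step 2: pivot at (1,1) is 5.
  row2 ← row2 − (3)·row1  ⇒  L[2][1]=3, U row2=(0, 0, 4)

L[2][1] = 3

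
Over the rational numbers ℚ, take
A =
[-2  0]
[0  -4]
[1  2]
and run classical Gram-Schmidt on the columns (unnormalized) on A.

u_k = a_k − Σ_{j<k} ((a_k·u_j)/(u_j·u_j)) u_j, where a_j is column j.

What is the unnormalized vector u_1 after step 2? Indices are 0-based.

u_1 = (4/5, -4, 8/5)

Step 1: u_0 = a_0 = (-2, 0, 1).
Step 2: u_1 = a_1 − (2/5)·u_0 = (4/5, -4, 8/5).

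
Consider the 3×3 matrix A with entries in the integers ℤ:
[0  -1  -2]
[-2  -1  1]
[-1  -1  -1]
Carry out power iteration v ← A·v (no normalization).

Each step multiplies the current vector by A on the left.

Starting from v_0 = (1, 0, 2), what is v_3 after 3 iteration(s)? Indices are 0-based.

v_3 = (-19, -10, -18)

v_0 = (1, 0, 2).
v_1 = A·v_0 = (-4, 0, -3).
v_2 = A·v_1 = (6, 5, 7).
v_3 = A·v_2 = (-19, -10, -18).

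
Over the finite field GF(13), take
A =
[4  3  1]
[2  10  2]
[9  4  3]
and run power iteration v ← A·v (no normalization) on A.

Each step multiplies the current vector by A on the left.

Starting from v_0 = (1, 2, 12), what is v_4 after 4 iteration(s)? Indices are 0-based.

v_4 = (10, 9, 9)

v_0 = (1, 2, 12).
v_1 = A·v_0 = (9, 7, 1).
v_2 = A·v_1 = (6, 12, 8).
v_3 = A·v_2 = (3, 5, 9).
v_4 = A·v_3 = (10, 9, 9).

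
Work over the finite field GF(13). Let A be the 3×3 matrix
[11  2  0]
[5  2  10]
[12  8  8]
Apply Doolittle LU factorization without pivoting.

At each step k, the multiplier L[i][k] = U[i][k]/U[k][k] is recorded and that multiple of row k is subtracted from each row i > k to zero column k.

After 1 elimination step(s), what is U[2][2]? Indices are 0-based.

U[2][2] = 8

Step 1: pivot at (0,0) is 11.
  row1 ← row1 − (4)·row0  ⇒  L[1][0]=4, U row1=(0, 7, 10)
  row2 ← row2 − (7)·row0  ⇒  L[2][0]=7, U row2=(0, 7, 8)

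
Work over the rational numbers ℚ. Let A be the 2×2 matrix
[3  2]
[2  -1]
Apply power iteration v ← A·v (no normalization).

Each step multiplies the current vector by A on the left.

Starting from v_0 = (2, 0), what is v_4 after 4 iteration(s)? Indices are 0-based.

v_4 = (370, 144)

v_0 = (2, 0).
v_1 = A·v_0 = (6, 4).
v_2 = A·v_1 = (26, 8).
v_3 = A·v_2 = (94, 44).
v_4 = A·v_3 = (370, 144).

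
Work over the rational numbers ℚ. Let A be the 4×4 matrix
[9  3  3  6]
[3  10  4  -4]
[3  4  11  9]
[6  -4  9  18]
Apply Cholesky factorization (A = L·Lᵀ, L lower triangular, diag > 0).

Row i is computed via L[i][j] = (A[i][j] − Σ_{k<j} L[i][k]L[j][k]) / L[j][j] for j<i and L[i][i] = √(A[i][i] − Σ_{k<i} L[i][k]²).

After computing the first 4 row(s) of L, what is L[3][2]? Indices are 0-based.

L[3][2] = 3

Step 1: L[0][0] = √(9) = 3.
  L[1][0] = (3) / L[0][0] = 1.
Step 2: L[1][1] = √(9) = 3.
  L[2][0] = (3) / L[0][0] = 1.
  L[2][1] = (3) / L[1][1] = 1.
Step 3: L[2][2] = √(9) = 3.
  L[3][0] = (6) / L[0][0] = 2.
  L[3][1] = (-6) / L[1][1] = -2.
  L[3][2] = (9) / L[2][2] = 3.
Step 4: L[3][3] = √(1) = 1.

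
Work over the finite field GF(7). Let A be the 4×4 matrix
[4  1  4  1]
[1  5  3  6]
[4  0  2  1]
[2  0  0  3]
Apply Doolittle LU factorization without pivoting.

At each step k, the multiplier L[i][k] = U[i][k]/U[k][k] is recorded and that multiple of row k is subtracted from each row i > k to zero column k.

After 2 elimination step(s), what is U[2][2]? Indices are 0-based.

U[2][2] = 1

Step 1: pivot at (0,0) is 4.
  row1 ← row1 − (2)·row0  ⇒  L[1][0]=2, U row1=(0, 3, 2, 4)
  row2 ← row2 − (1)·row0  ⇒  L[2][0]=1, U row2=(0, 6, 5, 0)
  row3 ← row3 − (4)·row0  ⇒  L[3][0]=4, U row3=(0, 3, 5, 6)
Step 2: pivot at (1,1) is 3.
  row2 ← row2 − (2)·row1  ⇒  L[2][1]=2, U row2=(0, 0, 1, 6)
  row3 ← row3 − (1)·row1  ⇒  L[3][1]=1, U row3=(0, 0, 3, 2)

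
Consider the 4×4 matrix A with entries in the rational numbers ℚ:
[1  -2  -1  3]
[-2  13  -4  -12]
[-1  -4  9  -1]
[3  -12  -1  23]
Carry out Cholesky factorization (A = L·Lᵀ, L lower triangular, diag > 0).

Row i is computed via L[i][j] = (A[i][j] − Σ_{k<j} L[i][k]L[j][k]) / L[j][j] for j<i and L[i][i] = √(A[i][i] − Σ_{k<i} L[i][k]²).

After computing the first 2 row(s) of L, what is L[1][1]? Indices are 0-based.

Step 1: L[0][0] = √(1) = 1.
  L[1][0] = (-2) / L[0][0] = -2.
Step 2: L[1][1] = √(9) = 3.

L[1][1] = 3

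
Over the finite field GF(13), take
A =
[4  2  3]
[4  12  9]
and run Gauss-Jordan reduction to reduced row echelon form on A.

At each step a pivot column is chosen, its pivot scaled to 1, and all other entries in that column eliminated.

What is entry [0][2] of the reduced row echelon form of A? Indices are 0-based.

step 1: normalize row 0 (÷4) = (1, 7, 4)
  row 1: subtract 4×row0 = (0, 10, 6)
step 2: normalize row 1 (÷10) = (0, 1, 11)
  row 0: subtract 7×row1 = (1, 0, 5)

M[0][2] = 5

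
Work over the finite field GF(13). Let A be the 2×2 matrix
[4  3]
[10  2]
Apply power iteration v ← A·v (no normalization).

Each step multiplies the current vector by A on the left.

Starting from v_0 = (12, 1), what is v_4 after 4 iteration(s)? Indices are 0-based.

v_4 = (12, 10)

v_0 = (12, 1).
v_1 = A·v_0 = (12, 5).
v_2 = A·v_1 = (11, 0).
v_3 = A·v_2 = (5, 6).
v_4 = A·v_3 = (12, 10).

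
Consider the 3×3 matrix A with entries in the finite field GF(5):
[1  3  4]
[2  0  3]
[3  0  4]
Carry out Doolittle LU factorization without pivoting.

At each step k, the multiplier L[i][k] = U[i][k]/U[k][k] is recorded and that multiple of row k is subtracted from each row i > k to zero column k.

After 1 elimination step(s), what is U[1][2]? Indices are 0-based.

Step 1: pivot at (0,0) is 1.
  row1 ← row1 − (2)·row0  ⇒  L[1][0]=2, U row1=(0, 4, 0)
  row2 ← row2 − (3)·row0  ⇒  L[2][0]=3, U row2=(0, 1, 2)

U[1][2] = 0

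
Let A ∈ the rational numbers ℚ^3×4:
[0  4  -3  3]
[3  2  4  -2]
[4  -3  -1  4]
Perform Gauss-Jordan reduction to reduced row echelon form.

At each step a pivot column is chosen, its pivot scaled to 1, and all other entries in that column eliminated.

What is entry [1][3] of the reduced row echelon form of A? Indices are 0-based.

[1] R0 <-> R1
[1] R0 /= 3  ⇒  (1, 2/3, 4/3, -2/3)
     R2 -= 4·R0  ⇒  (0, -17/3, -19/3, 20/3)
[2] R1 /= 4  ⇒  (0, 1, -3/4, 3/4)
     R0 -= 2/3·R1  ⇒  (1, 0, 11/6, -7/6)
     R2 -= -17/3·R1  ⇒  (0, 0, -127/12, 131/12)
[3] R2 /= -127/12  ⇒  (0, 0, 1, -131/127)
     R0 -= 11/6·R2  ⇒  (1, 0, 0, 92/127)
     R1 -= -3/4·R2  ⇒  (0, 1, 0, -3/127)

M[1][3] = -3/127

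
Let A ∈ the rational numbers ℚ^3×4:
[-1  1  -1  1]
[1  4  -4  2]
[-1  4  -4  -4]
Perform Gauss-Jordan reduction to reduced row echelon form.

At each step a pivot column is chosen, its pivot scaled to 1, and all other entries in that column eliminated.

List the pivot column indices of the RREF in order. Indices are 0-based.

pivot columns: 0, 1, 3

pivot(0,0)=-1: scale R0 → (1, -1, 1, -1)
  clear (1,0): R1 −= (1)R0 → (0, 5, -5, 3)
  clear (2,0): R2 −= (-1)R0 → (0, 3, -3, -5)
pivot(1,1)=5: scale R1 → (0, 1, -1, 3/5)
  clear (0,1): R0 −= (-1)R1 → (1, 0, 0, -2/5)
  clear (2,1): R2 −= (3)R1 → (0, 0, 0, -34/5)
col 2: no nonzero at/below row 2; advance.
pivot(2,3)=-34/5: scale R2 → (0, 0, 0, 1)
  clear (0,3): R0 −= (-2/5)R2 → (1, 0, 0, 0)
  clear (1,3): R1 −= (3/5)R2 → (0, 1, -1, 0)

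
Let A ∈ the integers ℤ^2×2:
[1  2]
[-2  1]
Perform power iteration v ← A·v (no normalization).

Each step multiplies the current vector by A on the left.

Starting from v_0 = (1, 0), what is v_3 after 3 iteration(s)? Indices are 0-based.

v_0 = (1, 0).
v_1 = A·v_0 = (1, -2).
v_2 = A·v_1 = (-3, -4).
v_3 = A·v_2 = (-11, 2).

v_3 = (-11, 2)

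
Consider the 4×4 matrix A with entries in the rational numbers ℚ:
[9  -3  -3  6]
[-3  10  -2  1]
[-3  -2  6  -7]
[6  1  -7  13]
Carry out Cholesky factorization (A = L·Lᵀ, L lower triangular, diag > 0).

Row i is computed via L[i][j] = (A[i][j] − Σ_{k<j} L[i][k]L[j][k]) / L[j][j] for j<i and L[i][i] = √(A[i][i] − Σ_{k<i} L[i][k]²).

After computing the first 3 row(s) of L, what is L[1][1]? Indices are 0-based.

L[1][1] = 3

Step 1: L[0][0] = √(9) = 3.
  L[1][0] = (-3) / L[0][0] = -1.
Step 2: L[1][1] = √(9) = 3.
  L[2][0] = (-3) / L[0][0] = -1.
  L[2][1] = (-3) / L[1][1] = -1.
Step 3: L[2][2] = √(4) = 2.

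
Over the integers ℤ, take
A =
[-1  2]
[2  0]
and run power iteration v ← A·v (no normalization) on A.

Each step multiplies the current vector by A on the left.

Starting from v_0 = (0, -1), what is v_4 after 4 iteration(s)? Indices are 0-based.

v_4 = (18, -20)

v_0 = (0, -1).
v_1 = A·v_0 = (-2, 0).
v_2 = A·v_1 = (2, -4).
v_3 = A·v_2 = (-10, 4).
v_4 = A·v_3 = (18, -20).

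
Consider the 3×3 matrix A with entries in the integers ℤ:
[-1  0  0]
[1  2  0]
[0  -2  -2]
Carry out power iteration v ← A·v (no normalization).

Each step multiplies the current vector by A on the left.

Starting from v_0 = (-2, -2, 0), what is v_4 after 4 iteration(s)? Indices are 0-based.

v_4 = (-2, -42, 20)

v_0 = (-2, -2, 0).
v_1 = A·v_0 = (2, -6, 4).
v_2 = A·v_1 = (-2, -10, 4).
v_3 = A·v_2 = (2, -22, 12).
v_4 = A·v_3 = (-2, -42, 20).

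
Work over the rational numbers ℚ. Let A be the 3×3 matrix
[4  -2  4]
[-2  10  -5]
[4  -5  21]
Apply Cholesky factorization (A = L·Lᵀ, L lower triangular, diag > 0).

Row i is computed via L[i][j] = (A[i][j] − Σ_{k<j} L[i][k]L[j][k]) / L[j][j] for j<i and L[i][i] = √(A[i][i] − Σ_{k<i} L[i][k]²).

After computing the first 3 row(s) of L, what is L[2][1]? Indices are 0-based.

L[2][1] = -1

Step 1: L[0][0] = √(4) = 2.
  L[1][0] = (-2) / L[0][0] = -1.
Step 2: L[1][1] = √(9) = 3.
  L[2][0] = (4) / L[0][0] = 2.
  L[2][1] = (-3) / L[1][1] = -1.
Step 3: L[2][2] = √(16) = 4.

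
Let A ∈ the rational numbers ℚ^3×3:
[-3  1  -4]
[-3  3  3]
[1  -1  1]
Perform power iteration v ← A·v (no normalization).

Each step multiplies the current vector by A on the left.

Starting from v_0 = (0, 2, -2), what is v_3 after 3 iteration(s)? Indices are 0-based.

v_3 = (-24, -66, 34)

v_0 = (0, 2, -2).
v_1 = A·v_0 = (10, 0, -4).
v_2 = A·v_1 = (-14, -42, 6).
v_3 = A·v_2 = (-24, -66, 34).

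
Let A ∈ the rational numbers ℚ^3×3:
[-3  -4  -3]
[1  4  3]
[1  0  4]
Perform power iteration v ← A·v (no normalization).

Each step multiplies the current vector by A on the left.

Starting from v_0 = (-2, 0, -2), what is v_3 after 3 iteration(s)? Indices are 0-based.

v_3 = (206, -258, -86)

v_0 = (-2, 0, -2).
v_1 = A·v_0 = (12, -8, -10).
v_2 = A·v_1 = (26, -50, -28).
v_3 = A·v_2 = (206, -258, -86).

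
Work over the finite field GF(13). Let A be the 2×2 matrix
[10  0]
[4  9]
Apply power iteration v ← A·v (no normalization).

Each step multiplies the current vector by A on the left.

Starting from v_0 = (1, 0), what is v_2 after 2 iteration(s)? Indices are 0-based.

v_2 = (9, 11)

v_0 = (1, 0).
v_1 = A·v_0 = (10, 4).
v_2 = A·v_1 = (9, 11).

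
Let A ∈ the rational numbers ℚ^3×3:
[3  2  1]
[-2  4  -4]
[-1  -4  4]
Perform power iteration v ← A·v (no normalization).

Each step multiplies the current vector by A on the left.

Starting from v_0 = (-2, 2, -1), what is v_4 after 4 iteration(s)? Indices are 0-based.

v_4 = (1253, 6384, -6858)

v_0 = (-2, 2, -1).
v_1 = A·v_0 = (-3, 16, -10).
v_2 = A·v_1 = (13, 110, -101).
v_3 = A·v_2 = (158, 818, -857).
v_4 = A·v_3 = (1253, 6384, -6858).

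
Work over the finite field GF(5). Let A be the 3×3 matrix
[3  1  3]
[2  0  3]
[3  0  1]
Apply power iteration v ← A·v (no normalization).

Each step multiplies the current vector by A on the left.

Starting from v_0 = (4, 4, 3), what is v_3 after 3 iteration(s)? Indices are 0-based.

v_3 = (1, 4, 1)

v_0 = (4, 4, 3).
v_1 = A·v_0 = (0, 2, 0).
v_2 = A·v_1 = (2, 0, 0).
v_3 = A·v_2 = (1, 4, 1).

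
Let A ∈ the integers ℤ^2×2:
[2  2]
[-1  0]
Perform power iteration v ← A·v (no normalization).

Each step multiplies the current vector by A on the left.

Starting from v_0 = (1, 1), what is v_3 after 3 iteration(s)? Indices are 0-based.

v_3 = (4, -6)

v_0 = (1, 1).
v_1 = A·v_0 = (4, -1).
v_2 = A·v_1 = (6, -4).
v_3 = A·v_2 = (4, -6).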